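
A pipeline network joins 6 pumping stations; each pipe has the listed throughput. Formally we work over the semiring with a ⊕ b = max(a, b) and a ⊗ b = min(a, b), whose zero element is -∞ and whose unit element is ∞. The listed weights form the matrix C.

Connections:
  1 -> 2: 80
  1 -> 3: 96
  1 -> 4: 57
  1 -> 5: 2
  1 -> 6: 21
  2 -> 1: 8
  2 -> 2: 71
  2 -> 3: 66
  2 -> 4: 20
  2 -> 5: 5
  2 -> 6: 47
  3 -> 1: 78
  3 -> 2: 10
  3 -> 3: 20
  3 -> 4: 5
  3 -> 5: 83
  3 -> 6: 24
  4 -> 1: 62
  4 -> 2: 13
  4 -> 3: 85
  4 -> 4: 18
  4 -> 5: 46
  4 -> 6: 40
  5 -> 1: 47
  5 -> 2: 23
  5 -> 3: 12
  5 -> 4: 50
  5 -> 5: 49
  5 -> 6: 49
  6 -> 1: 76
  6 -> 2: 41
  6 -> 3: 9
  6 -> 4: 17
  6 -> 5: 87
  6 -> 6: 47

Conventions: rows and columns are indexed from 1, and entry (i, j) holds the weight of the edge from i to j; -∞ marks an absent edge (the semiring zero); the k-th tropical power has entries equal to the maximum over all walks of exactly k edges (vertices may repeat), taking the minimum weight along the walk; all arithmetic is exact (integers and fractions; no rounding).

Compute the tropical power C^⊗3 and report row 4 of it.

C^⊗2:
  [78, 71, 66, 20, 83, 47]
  [66, 71, 66, 20, 66, 47]
  [47, 78, 78, 57, 49, 49]
  [78, 62, 62, 57, 83, 46]
  [50, 47, 50, 49, 49, 49]
  [47, 76, 76, 57, 49, 49]
C^⊗3:
  [66, 78, 78, 57, 66, 49]
  [66, 71, 66, 57, 66, 49]
  [78, 71, 66, 49, 78, 49]
  [62, 78, 78, 57, 62, 49]
  [50, 50, 50, 50, 50, 49]
  [76, 71, 66, 49, 76, 49]
Answer: row 4 of C^⊗3 = [62, 78, 78, 57, 62, 49]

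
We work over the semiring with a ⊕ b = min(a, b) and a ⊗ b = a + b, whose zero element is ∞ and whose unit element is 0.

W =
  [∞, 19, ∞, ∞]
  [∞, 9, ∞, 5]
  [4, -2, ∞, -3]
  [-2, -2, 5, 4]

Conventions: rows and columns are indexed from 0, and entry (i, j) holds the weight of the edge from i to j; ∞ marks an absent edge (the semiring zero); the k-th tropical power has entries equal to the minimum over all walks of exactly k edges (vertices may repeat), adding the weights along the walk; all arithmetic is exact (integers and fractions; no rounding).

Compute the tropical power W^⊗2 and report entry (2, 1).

W^⊗2:
  [∞, 28, ∞, 24]
  [3, 3, 10, 9]
  [-5, -5, 2, 1]
  [2, 2, 9, 2]
Key observation: the optimum is the walk 2->3->1, with weight (-3) + (-2) = -5.
Optimal value attained by: walk 2->3->1.
Answer: (W^⊗2)[2][1] = -5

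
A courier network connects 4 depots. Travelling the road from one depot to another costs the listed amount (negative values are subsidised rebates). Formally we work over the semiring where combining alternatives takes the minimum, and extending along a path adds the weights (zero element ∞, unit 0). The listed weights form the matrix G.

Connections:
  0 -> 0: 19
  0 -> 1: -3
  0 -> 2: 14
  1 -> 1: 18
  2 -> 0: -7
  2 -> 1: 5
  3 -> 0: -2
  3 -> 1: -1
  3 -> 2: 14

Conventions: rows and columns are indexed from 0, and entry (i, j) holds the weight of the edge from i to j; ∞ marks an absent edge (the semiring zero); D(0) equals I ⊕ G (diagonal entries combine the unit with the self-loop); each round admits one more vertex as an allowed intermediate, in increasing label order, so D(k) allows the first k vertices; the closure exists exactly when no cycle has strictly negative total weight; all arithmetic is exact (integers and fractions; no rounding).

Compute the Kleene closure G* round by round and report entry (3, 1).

D(0):
  [0, -3, 14, ∞]
  [∞, 0, ∞, ∞]
  [-7, 5, 0, ∞]
  [-2, -1, 14, 0]
D(1):
  [0, -3, 14, ∞]
  [∞, 0, ∞, ∞]
  [-7, -10, 0, ∞]
  [-2, -5, 12, 0]
D(2):
  [0, -3, 14, ∞]
  [∞, 0, ∞, ∞]
  [-7, -10, 0, ∞]
  [-2, -5, 12, 0]
D(3):
  [0, -3, 14, ∞]
  [∞, 0, ∞, ∞]
  [-7, -10, 0, ∞]
  [-2, -5, 12, 0]
D(4):
  [0, -3, 14, ∞]
  [∞, 0, ∞, ∞]
  [-7, -10, 0, ∞]
  [-2, -5, 12, 0]
Answer: G*[3][1] = -5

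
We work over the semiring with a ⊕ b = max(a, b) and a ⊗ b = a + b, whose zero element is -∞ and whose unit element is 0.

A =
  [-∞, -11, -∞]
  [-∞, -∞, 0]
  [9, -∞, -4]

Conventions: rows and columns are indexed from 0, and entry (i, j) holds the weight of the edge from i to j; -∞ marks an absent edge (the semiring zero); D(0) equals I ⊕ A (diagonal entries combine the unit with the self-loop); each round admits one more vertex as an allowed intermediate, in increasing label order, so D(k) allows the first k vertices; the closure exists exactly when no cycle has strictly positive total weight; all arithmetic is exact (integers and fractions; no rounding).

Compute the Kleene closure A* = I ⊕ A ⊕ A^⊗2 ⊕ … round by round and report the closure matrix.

D(0):
  [0, -11, -∞]
  [-∞, 0, 0]
  [9, -∞, 0]
D(1):
  [0, -11, -∞]
  [-∞, 0, 0]
  [9, -2, 0]
D(2):
  [0, -11, -11]
  [-∞, 0, 0]
  [9, -2, 0]
D(3):
  [0, -11, -11]
  [9, 0, 0]
  [9, -2, 0]
Answer: A* = [[0, -11, -11], [9, 0, 0], [9, -2, 0]]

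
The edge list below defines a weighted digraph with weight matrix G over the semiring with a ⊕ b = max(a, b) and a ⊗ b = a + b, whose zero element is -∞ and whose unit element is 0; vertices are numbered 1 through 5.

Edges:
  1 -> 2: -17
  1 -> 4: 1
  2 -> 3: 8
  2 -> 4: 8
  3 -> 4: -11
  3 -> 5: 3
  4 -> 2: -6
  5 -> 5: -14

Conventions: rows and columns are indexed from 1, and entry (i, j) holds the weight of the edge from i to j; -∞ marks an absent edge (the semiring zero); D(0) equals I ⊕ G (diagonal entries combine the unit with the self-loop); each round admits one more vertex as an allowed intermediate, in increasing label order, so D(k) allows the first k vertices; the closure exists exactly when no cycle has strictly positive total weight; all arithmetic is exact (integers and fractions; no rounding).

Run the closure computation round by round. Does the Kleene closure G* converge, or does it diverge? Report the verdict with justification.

D(0):
  [0, -17, -∞, 1, -∞]
  [-∞, 0, 8, 8, -∞]
  [-∞, -∞, 0, -11, 3]
  [-∞, -6, -∞, 0, -∞]
  [-∞, -∞, -∞, -∞, 0]
D(1):
  [0, -17, -∞, 1, -∞]
  [-∞, 0, 8, 8, -∞]
  [-∞, -∞, 0, -11, 3]
  [-∞, -6, -∞, 0, -∞]
  [-∞, -∞, -∞, -∞, 0]
Detection: at round 2, diagonal entry (4, 4) turns strictly positive.
Key observation: the cycle 4->2->4 has total weight (-6) + 8, which is strictly positive.
Answer: DIVERGES — positive cycle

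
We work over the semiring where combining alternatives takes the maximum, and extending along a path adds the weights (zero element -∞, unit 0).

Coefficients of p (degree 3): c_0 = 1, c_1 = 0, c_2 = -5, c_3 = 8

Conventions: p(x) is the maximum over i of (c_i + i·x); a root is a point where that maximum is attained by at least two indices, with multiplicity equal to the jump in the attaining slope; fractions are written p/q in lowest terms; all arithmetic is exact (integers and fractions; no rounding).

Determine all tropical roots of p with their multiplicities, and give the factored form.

hull edge (i=0, c=1) to (i=3, c=8): slope 7/3, span 3
Factored form: p(x) = 8 ⊗ (x ⊕ (-7/3)) ⊗ (x ⊕ (-7/3)) ⊗ (x ⊕ (-7/3))
Answer: roots = -7/3 (mult 3)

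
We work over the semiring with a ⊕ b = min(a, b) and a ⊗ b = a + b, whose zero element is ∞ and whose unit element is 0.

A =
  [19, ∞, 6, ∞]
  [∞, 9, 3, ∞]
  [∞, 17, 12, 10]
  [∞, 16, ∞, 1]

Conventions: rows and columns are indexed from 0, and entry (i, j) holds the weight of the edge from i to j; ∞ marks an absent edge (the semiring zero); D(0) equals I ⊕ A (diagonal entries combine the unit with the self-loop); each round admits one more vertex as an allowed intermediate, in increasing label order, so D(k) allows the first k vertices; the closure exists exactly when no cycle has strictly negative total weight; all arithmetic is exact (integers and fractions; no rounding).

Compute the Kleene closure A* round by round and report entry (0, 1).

D(0):
  [0, ∞, 6, ∞]
  [∞, 0, 3, ∞]
  [∞, 17, 0, 10]
  [∞, 16, ∞, 0]
D(1):
  [0, ∞, 6, ∞]
  [∞, 0, 3, ∞]
  [∞, 17, 0, 10]
  [∞, 16, ∞, 0]
D(2):
  [0, ∞, 6, ∞]
  [∞, 0, 3, ∞]
  [∞, 17, 0, 10]
  [∞, 16, 19, 0]
D(3):
  [0, 23, 6, 16]
  [∞, 0, 3, 13]
  [∞, 17, 0, 10]
  [∞, 16, 19, 0]
D(4):
  [0, 23, 6, 16]
  [∞, 0, 3, 13]
  [∞, 17, 0, 10]
  [∞, 16, 19, 0]
Answer: A*[0][1] = 23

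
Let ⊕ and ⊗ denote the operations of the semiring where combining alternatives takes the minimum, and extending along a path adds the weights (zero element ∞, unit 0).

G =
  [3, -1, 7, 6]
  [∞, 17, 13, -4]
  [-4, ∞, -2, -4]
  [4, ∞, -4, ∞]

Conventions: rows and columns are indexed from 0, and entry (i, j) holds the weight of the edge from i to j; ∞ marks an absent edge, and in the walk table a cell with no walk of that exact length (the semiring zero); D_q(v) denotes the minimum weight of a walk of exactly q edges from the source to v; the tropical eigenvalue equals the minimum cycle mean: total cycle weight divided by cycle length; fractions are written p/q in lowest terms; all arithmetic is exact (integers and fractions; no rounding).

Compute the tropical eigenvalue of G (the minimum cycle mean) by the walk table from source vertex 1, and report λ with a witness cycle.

q=0: [∞, 0, ∞, ∞]
q=1: [∞, 17, 13, -4]
q=2: [0, 34, -8, 9]
q=3: [-12, -1, -10, -12]
q=4: [-14, -13, -16, -14]
Optimal cycle mean attained by: cycle 2->3->2, total (-4) + (-4), length 2.
Answer: λ = -4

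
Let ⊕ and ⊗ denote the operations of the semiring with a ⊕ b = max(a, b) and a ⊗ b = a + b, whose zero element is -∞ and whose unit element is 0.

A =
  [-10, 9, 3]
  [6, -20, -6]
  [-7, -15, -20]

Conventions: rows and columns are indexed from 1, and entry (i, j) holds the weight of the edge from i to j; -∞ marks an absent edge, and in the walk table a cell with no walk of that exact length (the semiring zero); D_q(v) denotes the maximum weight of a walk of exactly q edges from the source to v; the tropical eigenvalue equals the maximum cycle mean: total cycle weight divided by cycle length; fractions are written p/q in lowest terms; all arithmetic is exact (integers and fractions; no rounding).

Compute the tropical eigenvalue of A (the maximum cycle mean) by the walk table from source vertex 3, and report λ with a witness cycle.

q=0: [-∞, -∞, 0]
q=1: [-7, -15, -20]
q=2: [-9, 2, -4]
q=3: [8, 0, -4]
Optimal cycle mean attained by: cycle 1->2->1, total 9 + 6, length 2.
Answer: λ = 15/2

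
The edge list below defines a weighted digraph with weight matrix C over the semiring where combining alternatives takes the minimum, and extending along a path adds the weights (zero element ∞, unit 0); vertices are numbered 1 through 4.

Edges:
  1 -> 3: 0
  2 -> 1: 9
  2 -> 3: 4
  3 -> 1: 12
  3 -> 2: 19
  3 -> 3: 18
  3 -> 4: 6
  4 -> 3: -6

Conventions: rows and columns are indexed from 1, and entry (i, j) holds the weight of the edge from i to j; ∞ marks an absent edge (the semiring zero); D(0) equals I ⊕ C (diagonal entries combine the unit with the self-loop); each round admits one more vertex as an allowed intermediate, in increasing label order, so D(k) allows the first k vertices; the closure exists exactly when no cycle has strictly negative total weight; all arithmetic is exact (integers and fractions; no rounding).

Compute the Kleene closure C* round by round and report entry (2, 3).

D(0):
  [0, ∞, 0, ∞]
  [9, 0, 4, ∞]
  [12, 19, 0, 6]
  [∞, ∞, -6, 0]
D(1):
  [0, ∞, 0, ∞]
  [9, 0, 4, ∞]
  [12, 19, 0, 6]
  [∞, ∞, -6, 0]
D(2):
  [0, ∞, 0, ∞]
  [9, 0, 4, ∞]
  [12, 19, 0, 6]
  [∞, ∞, -6, 0]
D(3):
  [0, 19, 0, 6]
  [9, 0, 4, 10]
  [12, 19, 0, 6]
  [6, 13, -6, 0]
D(4):
  [0, 19, 0, 6]
  [9, 0, 4, 10]
  [12, 19, 0, 6]
  [6, 13, -6, 0]
Answer: C*[2][3] = 4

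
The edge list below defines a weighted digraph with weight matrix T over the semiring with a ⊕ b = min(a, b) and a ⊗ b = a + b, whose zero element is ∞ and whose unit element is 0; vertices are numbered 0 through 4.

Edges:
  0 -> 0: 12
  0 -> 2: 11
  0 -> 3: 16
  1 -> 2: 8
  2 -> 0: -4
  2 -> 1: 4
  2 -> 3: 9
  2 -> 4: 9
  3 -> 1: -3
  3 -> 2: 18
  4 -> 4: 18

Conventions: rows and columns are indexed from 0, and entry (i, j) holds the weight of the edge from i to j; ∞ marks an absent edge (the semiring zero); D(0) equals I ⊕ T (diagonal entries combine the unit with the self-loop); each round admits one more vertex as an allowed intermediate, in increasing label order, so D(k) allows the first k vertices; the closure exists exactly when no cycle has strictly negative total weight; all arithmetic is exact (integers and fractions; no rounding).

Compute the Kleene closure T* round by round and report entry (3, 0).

D(0):
  [0, ∞, 11, 16, ∞]
  [∞, 0, 8, ∞, ∞]
  [-4, 4, 0, 9, 9]
  [∞, -3, 18, 0, ∞]
  [∞, ∞, ∞, ∞, 0]
D(1):
  [0, ∞, 11, 16, ∞]
  [∞, 0, 8, ∞, ∞]
  [-4, 4, 0, 9, 9]
  [∞, -3, 18, 0, ∞]
  [∞, ∞, ∞, ∞, 0]
D(2):
  [0, ∞, 11, 16, ∞]
  [∞, 0, 8, ∞, ∞]
  [-4, 4, 0, 9, 9]
  [∞, -3, 5, 0, ∞]
  [∞, ∞, ∞, ∞, 0]
D(3):
  [0, 15, 11, 16, 20]
  [4, 0, 8, 17, 17]
  [-4, 4, 0, 9, 9]
  [1, -3, 5, 0, 14]
  [∞, ∞, ∞, ∞, 0]
D(4):
  [0, 13, 11, 16, 20]
  [4, 0, 8, 17, 17]
  [-4, 4, 0, 9, 9]
  [1, -3, 5, 0, 14]
  [∞, ∞, ∞, ∞, 0]
D(5):
  [0, 13, 11, 16, 20]
  [4, 0, 8, 17, 17]
  [-4, 4, 0, 9, 9]
  [1, -3, 5, 0, 14]
  [∞, ∞, ∞, ∞, 0]
Answer: T*[3][0] = 1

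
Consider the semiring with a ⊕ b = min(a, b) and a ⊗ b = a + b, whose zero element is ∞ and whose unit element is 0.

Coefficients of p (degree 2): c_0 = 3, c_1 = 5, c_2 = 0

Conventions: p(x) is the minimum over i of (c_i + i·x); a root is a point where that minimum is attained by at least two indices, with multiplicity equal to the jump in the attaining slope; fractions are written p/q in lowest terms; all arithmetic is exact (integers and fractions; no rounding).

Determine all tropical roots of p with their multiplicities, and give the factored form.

hull edge (i=0, c=3) to (i=2, c=0): slope -3/2, span 2
Factored form: p(x) = 0 ⊗ (x ⊕ 3/2) ⊗ (x ⊕ 3/2)
Answer: roots = 3/2 (mult 2)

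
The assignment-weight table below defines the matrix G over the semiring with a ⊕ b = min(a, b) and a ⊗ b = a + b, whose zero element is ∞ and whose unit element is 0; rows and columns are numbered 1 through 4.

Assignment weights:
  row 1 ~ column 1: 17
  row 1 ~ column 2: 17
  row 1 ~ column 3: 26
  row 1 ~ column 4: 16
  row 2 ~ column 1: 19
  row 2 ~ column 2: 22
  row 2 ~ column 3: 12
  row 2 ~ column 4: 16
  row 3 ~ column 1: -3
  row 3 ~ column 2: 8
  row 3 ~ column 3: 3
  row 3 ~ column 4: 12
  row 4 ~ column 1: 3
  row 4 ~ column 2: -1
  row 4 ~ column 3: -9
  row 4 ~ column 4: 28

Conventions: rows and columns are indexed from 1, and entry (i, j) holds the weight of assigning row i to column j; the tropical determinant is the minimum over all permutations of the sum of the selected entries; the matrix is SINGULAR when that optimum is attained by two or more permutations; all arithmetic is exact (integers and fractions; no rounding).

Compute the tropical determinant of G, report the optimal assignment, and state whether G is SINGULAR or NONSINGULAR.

σ = (1, 2, 3, 4): 17 + 22 + 3 + 28 = 70
σ = (1, 2, 4, 3): 17 + 22 + 12 + (-9) = 42
σ = (1, 3, 2, 4): 17 + 12 + 8 + 28 = 65
σ = (1, 3, 4, 2): 17 + 12 + 12 + (-1) = 40
σ = (1, 4, 2, 3): 17 + 16 + 8 + (-9) = 32
σ = (1, 4, 3, 2): 17 + 16 + 3 + (-1) = 35
σ = (2, 1, 3, 4): 17 + 19 + 3 + 28 = 67
σ = (2, 1, 4, 3): 17 + 19 + 12 + (-9) = 39
σ = (2, 3, 1, 4): 17 + 12 + (-3) + 28 = 54
σ = (2, 3, 4, 1): 17 + 12 + 12 + 3 = 44
σ = (2, 4, 1, 3): 17 + 16 + (-3) + (-9) = 21
σ = (2, 4, 3, 1): 17 + 16 + 3 + 3 = 39
σ = (3, 1, 2, 4): 26 + 19 + 8 + 28 = 81
σ = (3, 1, 4, 2): 26 + 19 + 12 + (-1) = 56
σ = (3, 2, 1, 4): 26 + 22 + (-3) + 28 = 73
σ = (3, 2, 4, 1): 26 + 22 + 12 + 3 = 63
σ = (3, 4, 1, 2): 26 + 16 + (-3) + (-1) = 38
σ = (3, 4, 2, 1): 26 + 16 + 8 + 3 = 53
σ = (4, 1, 2, 3): 16 + 19 + 8 + (-9) = 34
σ = (4, 1, 3, 2): 16 + 19 + 3 + (-1) = 37
σ = (4, 2, 1, 3): 16 + 22 + (-3) + (-9) = 26
σ = (4, 2, 3, 1): 16 + 22 + 3 + 3 = 44
σ = (4, 3, 1, 2): 16 + 12 + (-3) + (-1) = 24
σ = (4, 3, 2, 1): 16 + 12 + 8 + 3 = 39
Optimal value attained by: σ = (2, 4, 1, 3).
Answer: det⊕(G) = 21; verdict: NONSINGULAR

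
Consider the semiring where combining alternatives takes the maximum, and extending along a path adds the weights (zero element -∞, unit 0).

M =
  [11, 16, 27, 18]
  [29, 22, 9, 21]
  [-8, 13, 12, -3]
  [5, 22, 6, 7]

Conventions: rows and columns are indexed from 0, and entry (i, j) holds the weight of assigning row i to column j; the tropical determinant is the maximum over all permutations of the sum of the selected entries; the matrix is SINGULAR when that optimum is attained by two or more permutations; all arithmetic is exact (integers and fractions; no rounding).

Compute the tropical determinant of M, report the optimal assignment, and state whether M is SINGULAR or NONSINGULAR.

σ = (0, 1, 2, 3): 11 + 22 + 12 + 7 = 52
σ = (0, 1, 3, 2): 11 + 22 + (-3) + 6 = 36
σ = (0, 2, 1, 3): 11 + 9 + 13 + 7 = 40
σ = (0, 2, 3, 1): 11 + 9 + (-3) + 22 = 39
σ = (0, 3, 1, 2): 11 + 21 + 13 + 6 = 51
σ = (0, 3, 2, 1): 11 + 21 + 12 + 22 = 66
σ = (1, 0, 2, 3): 16 + 29 + 12 + 7 = 64
σ = (1, 0, 3, 2): 16 + 29 + (-3) + 6 = 48
σ = (1, 2, 0, 3): 16 + 9 + (-8) + 7 = 24
σ = (1, 2, 3, 0): 16 + 9 + (-3) + 5 = 27
σ = (1, 3, 0, 2): 16 + 21 + (-8) + 6 = 35
σ = (1, 3, 2, 0): 16 + 21 + 12 + 5 = 54
σ = (2, 0, 1, 3): 27 + 29 + 13 + 7 = 76
σ = (2, 0, 3, 1): 27 + 29 + (-3) + 22 = 75
σ = (2, 1, 0, 3): 27 + 22 + (-8) + 7 = 48
σ = (2, 1, 3, 0): 27 + 22 + (-3) + 5 = 51
σ = (2, 3, 0, 1): 27 + 21 + (-8) + 22 = 62
σ = (2, 3, 1, 0): 27 + 21 + 13 + 5 = 66
σ = (3, 0, 1, 2): 18 + 29 + 13 + 6 = 66
σ = (3, 0, 2, 1): 18 + 29 + 12 + 22 = 81
σ = (3, 1, 0, 2): 18 + 22 + (-8) + 6 = 38
σ = (3, 1, 2, 0): 18 + 22 + 12 + 5 = 57
σ = (3, 2, 0, 1): 18 + 9 + (-8) + 22 = 41
σ = (3, 2, 1, 0): 18 + 9 + 13 + 5 = 45
Optimal value attained by: σ = (3, 0, 2, 1).
Answer: det⊕(M) = 81; verdict: NONSINGULAR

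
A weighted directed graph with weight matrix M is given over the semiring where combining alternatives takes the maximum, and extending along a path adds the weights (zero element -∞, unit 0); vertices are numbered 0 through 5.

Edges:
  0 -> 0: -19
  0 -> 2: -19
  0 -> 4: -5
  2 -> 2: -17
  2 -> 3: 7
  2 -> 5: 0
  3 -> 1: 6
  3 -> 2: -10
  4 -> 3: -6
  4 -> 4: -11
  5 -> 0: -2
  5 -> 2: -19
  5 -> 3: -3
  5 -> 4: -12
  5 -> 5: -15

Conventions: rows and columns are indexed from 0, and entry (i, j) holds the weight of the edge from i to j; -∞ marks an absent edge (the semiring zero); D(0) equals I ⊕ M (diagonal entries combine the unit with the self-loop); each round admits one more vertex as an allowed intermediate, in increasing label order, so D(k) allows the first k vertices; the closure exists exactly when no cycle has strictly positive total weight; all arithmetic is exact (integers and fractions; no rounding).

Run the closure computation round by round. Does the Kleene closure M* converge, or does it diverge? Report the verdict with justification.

D(0):
  [0, -∞, -19, -∞, -5, -∞]
  [-∞, 0, -∞, -∞, -∞, -∞]
  [-∞, -∞, 0, 7, -∞, 0]
  [-∞, 6, -10, 0, -∞, -∞]
  [-∞, -∞, -∞, -6, 0, -∞]
  [-2, -∞, -19, -3, -12, 0]
D(1):
  [0, -∞, -19, -∞, -5, -∞]
  [-∞, 0, -∞, -∞, -∞, -∞]
  [-∞, -∞, 0, 7, -∞, 0]
  [-∞, 6, -10, 0, -∞, -∞]
  [-∞, -∞, -∞, -6, 0, -∞]
  [-2, -∞, -19, -3, -7, 0]
D(2):
  [0, -∞, -19, -∞, -5, -∞]
  [-∞, 0, -∞, -∞, -∞, -∞]
  [-∞, -∞, 0, 7, -∞, 0]
  [-∞, 6, -10, 0, -∞, -∞]
  [-∞, -∞, -∞, -6, 0, -∞]
  [-2, -∞, -19, -3, -7, 0]
D(3):
  [0, -∞, -19, -12, -5, -19]
  [-∞, 0, -∞, -∞, -∞, -∞]
  [-∞, -∞, 0, 7, -∞, 0]
  [-∞, 6, -10, 0, -∞, -10]
  [-∞, -∞, -∞, -6, 0, -∞]
  [-2, -∞, -19, -3, -7, 0]
D(4):
  [0, -6, -19, -12, -5, -19]
  [-∞, 0, -∞, -∞, -∞, -∞]
  [-∞, 13, 0, 7, -∞, 0]
  [-∞, 6, -10, 0, -∞, -10]
  [-∞, 0, -16, -6, 0, -16]
  [-2, 3, -13, -3, -7, 0]
D(5):
  [0, -5, -19, -11, -5, -19]
  [-∞, 0, -∞, -∞, -∞, -∞]
  [-∞, 13, 0, 7, -∞, 0]
  [-∞, 6, -10, 0, -∞, -10]
  [-∞, 0, -16, -6, 0, -16]
  [-2, 3, -13, -3, -7, 0]
D(6):
  [0, -5, -19, -11, -5, -19]
  [-∞, 0, -∞, -∞, -∞, -∞]
  [-2, 13, 0, 7, -7, 0]
  [-12, 6, -10, 0, -17, -10]
  [-18, 0, -16, -6, 0, -16]
  [-2, 3, -13, -3, -7, 0]
Key observation: every diagonal entry stays at the unit through all rounds, so no improving cycle exists.
Answer: CONVERGES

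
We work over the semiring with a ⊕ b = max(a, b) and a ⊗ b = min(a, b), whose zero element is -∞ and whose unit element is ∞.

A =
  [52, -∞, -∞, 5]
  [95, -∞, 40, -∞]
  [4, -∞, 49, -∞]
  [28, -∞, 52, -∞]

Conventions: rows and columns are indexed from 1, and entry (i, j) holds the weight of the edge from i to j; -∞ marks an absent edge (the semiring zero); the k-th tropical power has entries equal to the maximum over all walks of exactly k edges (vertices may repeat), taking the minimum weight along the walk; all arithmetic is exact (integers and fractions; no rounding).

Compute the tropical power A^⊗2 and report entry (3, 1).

A^⊗2:
  [52, -∞, 5, 5]
  [52, -∞, 40, 5]
  [4, -∞, 49, 4]
  [28, -∞, 49, 5]
Key observation: the optimum is the walk 3->1->1, with weight 4 min 52 = 4.
Optimal value attained by: walk 3->1->1.
Answer: (A^⊗2)[3][1] = 4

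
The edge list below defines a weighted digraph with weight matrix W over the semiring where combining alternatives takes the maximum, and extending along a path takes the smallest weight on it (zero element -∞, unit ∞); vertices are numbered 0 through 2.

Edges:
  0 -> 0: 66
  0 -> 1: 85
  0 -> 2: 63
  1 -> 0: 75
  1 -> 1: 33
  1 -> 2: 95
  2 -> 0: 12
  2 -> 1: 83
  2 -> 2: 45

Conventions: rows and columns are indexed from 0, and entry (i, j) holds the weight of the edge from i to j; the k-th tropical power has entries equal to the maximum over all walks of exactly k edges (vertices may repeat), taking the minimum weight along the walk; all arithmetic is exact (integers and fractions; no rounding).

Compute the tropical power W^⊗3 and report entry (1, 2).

W^⊗2:
  [75, 66, 85]
  [66, 83, 63]
  [75, 45, 83]
W^⊗3:
  [66, 83, 66]
  [75, 66, 83]
  [66, 83, 63]
Key observation: the optimum is the walk 1->2->1->2, with weight 95 min 83 min 95 = 83.
Optimal value attained by: walk 1->2->1->2.
Answer: (W^⊗3)[1][2] = 83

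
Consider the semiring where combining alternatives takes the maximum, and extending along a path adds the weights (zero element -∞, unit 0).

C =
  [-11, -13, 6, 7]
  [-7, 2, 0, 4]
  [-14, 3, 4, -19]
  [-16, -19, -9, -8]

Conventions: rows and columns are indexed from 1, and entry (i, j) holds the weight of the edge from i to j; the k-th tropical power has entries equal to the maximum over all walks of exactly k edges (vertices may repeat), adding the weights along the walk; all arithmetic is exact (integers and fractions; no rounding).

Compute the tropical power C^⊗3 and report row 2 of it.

C^⊗2:
  [-8, 9, 10, -1]
  [-5, 4, 4, 6]
  [-4, 7, 8, 7]
  [-23, -6, -5, -9]
C^⊗3:
  [2, 13, 14, 13]
  [-3, 7, 8, 8]
  [0, 11, 12, 11]
  [-13, -2, -1, -2]
Answer: row 2 of C^⊗3 = [-3, 7, 8, 8]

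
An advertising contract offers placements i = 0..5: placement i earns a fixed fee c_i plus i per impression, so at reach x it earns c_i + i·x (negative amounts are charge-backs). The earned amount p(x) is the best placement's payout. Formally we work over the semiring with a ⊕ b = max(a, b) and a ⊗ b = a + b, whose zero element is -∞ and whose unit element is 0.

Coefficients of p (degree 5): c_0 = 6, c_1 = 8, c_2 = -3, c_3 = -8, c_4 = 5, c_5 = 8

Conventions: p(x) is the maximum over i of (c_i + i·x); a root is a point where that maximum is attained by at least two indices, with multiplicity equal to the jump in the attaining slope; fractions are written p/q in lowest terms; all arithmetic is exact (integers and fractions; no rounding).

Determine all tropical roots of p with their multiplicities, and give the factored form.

hull edge (i=0, c=6) to (i=1, c=8): slope 2, span 1
hull edge (i=1, c=8) to (i=5, c=8): slope 0, span 4
Factored form: p(x) = 8 ⊗ (x ⊕ (-2)) ⊗ (x ⊕ 0) ⊗ (x ⊕ 0) ⊗ (x ⊕ 0) ⊗ (x ⊕ 0)
Answer: roots = -2 (mult 1), 0 (mult 4)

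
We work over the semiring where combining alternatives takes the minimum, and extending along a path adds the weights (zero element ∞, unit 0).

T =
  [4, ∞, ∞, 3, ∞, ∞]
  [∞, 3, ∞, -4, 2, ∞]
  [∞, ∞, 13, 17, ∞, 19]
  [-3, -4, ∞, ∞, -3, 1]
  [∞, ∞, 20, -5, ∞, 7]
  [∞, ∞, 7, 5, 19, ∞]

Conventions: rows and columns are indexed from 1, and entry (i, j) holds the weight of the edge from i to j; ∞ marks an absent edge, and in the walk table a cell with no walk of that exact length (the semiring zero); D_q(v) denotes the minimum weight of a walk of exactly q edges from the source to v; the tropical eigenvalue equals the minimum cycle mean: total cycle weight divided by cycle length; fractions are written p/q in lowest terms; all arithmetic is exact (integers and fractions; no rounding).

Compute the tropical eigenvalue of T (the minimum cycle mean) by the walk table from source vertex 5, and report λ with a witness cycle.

q=0: [∞, ∞, ∞, ∞, 0, ∞]
q=1: [∞, ∞, 20, -5, ∞, 7]
q=2: [-8, -9, 14, 12, -8, -4]
q=3: [-4, -6, 3, -13, -7, -1]
q=4: [-16, -17, 6, -12, -16, -12]
q=5: [-15, -16, -5, -21, -15, -11]
q=6: [-24, -25, -4, -20, -24, -20]
Optimal cycle mean attained by: cycle 2->4->2, total (-4) + (-4), length 2.
Answer: λ = -4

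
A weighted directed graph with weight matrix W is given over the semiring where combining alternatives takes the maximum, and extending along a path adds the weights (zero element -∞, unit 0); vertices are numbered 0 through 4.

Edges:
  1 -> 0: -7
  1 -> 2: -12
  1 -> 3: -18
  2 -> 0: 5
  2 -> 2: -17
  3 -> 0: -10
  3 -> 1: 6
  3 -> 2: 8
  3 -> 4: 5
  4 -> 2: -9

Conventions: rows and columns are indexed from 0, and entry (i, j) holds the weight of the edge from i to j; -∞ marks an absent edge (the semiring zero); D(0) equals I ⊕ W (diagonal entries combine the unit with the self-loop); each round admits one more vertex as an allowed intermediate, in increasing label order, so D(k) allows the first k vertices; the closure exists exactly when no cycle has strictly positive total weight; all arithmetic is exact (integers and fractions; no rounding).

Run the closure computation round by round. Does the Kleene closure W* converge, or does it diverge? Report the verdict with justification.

D(0):
  [0, -∞, -∞, -∞, -∞]
  [-7, 0, -12, -18, -∞]
  [5, -∞, 0, -∞, -∞]
  [-10, 6, 8, 0, 5]
  [-∞, -∞, -9, -∞, 0]
D(1):
  [0, -∞, -∞, -∞, -∞]
  [-7, 0, -12, -18, -∞]
  [5, -∞, 0, -∞, -∞]
  [-10, 6, 8, 0, 5]
  [-∞, -∞, -9, -∞, 0]
D(2):
  [0, -∞, -∞, -∞, -∞]
  [-7, 0, -12, -18, -∞]
  [5, -∞, 0, -∞, -∞]
  [-1, 6, 8, 0, 5]
  [-∞, -∞, -9, -∞, 0]
D(3):
  [0, -∞, -∞, -∞, -∞]
  [-7, 0, -12, -18, -∞]
  [5, -∞, 0, -∞, -∞]
  [13, 6, 8, 0, 5]
  [-4, -∞, -9, -∞, 0]
D(4):
  [0, -∞, -∞, -∞, -∞]
  [-5, 0, -10, -18, -13]
  [5, -∞, 0, -∞, -∞]
  [13, 6, 8, 0, 5]
  [-4, -∞, -9, -∞, 0]
D(5):
  [0, -∞, -∞, -∞, -∞]
  [-5, 0, -10, -18, -13]
  [5, -∞, 0, -∞, -∞]
  [13, 6, 8, 0, 5]
  [-4, -∞, -9, -∞, 0]
Key observation: every diagonal entry stays at the unit through all rounds, so no improving cycle exists.
Answer: CONVERGES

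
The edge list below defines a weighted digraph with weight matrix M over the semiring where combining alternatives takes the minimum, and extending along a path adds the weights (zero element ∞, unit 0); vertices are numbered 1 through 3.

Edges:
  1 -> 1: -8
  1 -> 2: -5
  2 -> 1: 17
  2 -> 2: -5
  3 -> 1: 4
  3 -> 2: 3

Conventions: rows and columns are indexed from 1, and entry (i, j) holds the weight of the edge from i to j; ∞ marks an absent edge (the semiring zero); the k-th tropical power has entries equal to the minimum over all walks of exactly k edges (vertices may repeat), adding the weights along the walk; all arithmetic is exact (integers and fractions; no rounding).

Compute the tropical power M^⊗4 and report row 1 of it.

M^⊗2:
  [-16, -13, ∞]
  [9, -10, ∞]
  [-4, -2, ∞]
M^⊗3:
  [-24, -21, ∞]
  [1, -15, ∞]
  [-12, -9, ∞]
M^⊗4:
  [-32, -29, ∞]
  [-7, -20, ∞]
  [-20, -17, ∞]
Answer: row 1 of M^⊗4 = [-32, -29, ∞]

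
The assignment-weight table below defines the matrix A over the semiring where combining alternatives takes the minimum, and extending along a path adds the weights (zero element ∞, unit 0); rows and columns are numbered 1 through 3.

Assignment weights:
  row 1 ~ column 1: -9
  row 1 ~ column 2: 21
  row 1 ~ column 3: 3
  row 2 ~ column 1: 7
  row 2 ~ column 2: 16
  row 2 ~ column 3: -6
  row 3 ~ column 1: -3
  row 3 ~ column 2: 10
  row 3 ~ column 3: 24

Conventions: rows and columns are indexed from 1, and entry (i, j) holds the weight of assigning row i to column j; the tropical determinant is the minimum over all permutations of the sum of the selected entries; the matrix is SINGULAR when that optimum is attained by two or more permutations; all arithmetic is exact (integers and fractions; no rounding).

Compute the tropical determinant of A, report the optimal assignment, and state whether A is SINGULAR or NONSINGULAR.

σ = (1, 2, 3): (-9) + 16 + 24 = 31
σ = (1, 3, 2): (-9) + (-6) + 10 = -5
σ = (2, 1, 3): 21 + 7 + 24 = 52
σ = (2, 3, 1): 21 + (-6) + (-3) = 12
σ = (3, 1, 2): 3 + 7 + 10 = 20
σ = (3, 2, 1): 3 + 16 + (-3) = 16
Optimal value attained by: σ = (1, 3, 2).
Answer: det⊕(A) = -5; verdict: NONSINGULAR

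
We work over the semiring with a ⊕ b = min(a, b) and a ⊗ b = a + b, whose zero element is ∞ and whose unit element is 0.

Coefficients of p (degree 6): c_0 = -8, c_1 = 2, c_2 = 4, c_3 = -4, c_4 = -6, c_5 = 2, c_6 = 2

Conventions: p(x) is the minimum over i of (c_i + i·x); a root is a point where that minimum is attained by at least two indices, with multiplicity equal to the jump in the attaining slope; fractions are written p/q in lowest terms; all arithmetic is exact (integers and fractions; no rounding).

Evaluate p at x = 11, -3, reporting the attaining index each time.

p(11) = min(-8+0·11=-8, 2+1·11=13, 4+2·11=26, -4+3·11=29, -6+4·11=38, 2+5·11=57, 2+6·11=68) = -8 (attained by i=0)
p(-3) = min(-8+0·(-3)=-8, 2+1·(-3)=-1, 4+2·(-3)=-2, -4+3·(-3)=-13, -6+4·(-3)=-18, 2+5·(-3)=-13, 2+6·(-3)=-16) = -18 (attained by i=4)
Answer: p(11) = -8; p(-3) = -18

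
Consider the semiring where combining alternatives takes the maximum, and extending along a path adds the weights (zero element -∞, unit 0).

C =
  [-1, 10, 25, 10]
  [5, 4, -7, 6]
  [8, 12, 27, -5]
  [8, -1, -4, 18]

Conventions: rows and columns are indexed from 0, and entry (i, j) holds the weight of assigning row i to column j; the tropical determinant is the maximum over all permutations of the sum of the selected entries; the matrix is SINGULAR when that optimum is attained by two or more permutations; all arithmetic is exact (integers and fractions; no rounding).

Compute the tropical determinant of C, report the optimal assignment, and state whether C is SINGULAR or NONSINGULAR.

σ = (0, 1, 2, 3): (-1) + 4 + 27 + 18 = 48
σ = (0, 1, 3, 2): (-1) + 4 + (-5) + (-4) = -6
σ = (0, 2, 1, 3): (-1) + (-7) + 12 + 18 = 22
σ = (0, 2, 3, 1): (-1) + (-7) + (-5) + (-1) = -14
σ = (0, 3, 1, 2): (-1) + 6 + 12 + (-4) = 13
σ = (0, 3, 2, 1): (-1) + 6 + 27 + (-1) = 31
σ = (1, 0, 2, 3): 10 + 5 + 27 + 18 = 60
σ = (1, 0, 3, 2): 10 + 5 + (-5) + (-4) = 6
σ = (1, 2, 0, 3): 10 + (-7) + 8 + 18 = 29
σ = (1, 2, 3, 0): 10 + (-7) + (-5) + 8 = 6
σ = (1, 3, 0, 2): 10 + 6 + 8 + (-4) = 20
σ = (1, 3, 2, 0): 10 + 6 + 27 + 8 = 51
σ = (2, 0, 1, 3): 25 + 5 + 12 + 18 = 60
σ = (2, 0, 3, 1): 25 + 5 + (-5) + (-1) = 24
σ = (2, 1, 0, 3): 25 + 4 + 8 + 18 = 55
σ = (2, 1, 3, 0): 25 + 4 + (-5) + 8 = 32
σ = (2, 3, 0, 1): 25 + 6 + 8 + (-1) = 38
σ = (2, 3, 1, 0): 25 + 6 + 12 + 8 = 51
σ = (3, 0, 1, 2): 10 + 5 + 12 + (-4) = 23
σ = (3, 0, 2, 1): 10 + 5 + 27 + (-1) = 41
σ = (3, 1, 0, 2): 10 + 4 + 8 + (-4) = 18
σ = (3, 1, 2, 0): 10 + 4 + 27 + 8 = 49
σ = (3, 2, 0, 1): 10 + (-7) + 8 + (-1) = 10
σ = (3, 2, 1, 0): 10 + (-7) + 12 + 8 = 23
Optimal value attained by: σ = (1, 0, 2, 3).
Answer: det⊕(C) = 60; verdict: SINGULAR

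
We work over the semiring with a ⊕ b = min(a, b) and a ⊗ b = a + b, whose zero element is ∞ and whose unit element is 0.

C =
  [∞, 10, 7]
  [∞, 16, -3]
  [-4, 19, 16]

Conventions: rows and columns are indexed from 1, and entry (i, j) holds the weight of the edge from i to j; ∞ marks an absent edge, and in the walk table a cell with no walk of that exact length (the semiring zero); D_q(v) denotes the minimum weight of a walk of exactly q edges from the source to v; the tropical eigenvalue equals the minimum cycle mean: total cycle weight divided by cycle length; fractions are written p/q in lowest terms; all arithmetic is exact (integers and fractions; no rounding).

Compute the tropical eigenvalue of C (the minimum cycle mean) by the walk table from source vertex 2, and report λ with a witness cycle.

q=0: [∞, 0, ∞]
q=1: [∞, 16, -3]
q=2: [-7, 16, 13]
q=3: [9, 3, 0]
Optimal cycle mean attained by: cycle 1->2->3->1, total 10 + (-3) + (-4), length 3.
Answer: λ = 1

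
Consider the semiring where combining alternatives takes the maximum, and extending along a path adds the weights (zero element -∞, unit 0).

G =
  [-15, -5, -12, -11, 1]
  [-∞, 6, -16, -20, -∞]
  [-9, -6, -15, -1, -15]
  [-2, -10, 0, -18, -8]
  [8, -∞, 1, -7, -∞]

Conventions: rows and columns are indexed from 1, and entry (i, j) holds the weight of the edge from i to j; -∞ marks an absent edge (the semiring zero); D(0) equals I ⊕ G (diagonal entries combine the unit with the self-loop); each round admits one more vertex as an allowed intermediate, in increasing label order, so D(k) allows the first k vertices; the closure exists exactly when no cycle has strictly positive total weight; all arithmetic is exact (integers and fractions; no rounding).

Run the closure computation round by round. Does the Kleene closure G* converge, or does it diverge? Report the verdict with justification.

Detection: at round 0, diagonal entry (2, 2) turns strictly positive.
Key observation: the cycle 2->2 has total weight 6, which is strictly positive.
Answer: DIVERGES — positive cycle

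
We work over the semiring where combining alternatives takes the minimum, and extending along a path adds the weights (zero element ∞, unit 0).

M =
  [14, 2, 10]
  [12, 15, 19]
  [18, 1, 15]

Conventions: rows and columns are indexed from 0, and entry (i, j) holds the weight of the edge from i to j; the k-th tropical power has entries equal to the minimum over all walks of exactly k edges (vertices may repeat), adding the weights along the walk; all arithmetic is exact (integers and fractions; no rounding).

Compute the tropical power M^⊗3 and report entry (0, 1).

M^⊗2:
  [14, 11, 21]
  [26, 14, 22]
  [13, 16, 20]
M^⊗3:
  [23, 16, 24]
  [26, 23, 33]
  [27, 15, 23]
Key observation: the optimum is the walk 0->1->0->1, with weight 2 + 12 + 2 = 16.
Optimal value attained by: walk 0->1->0->1.
Answer: (M^⊗3)[0][1] = 16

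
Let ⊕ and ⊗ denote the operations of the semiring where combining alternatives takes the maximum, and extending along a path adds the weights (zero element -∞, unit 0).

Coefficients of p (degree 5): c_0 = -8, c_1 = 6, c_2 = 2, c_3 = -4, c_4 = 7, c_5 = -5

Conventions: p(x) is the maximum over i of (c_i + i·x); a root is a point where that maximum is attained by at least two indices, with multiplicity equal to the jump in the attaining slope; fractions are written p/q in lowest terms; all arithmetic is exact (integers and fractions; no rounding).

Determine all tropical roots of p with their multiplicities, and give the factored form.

hull edge (i=0, c=-8) to (i=1, c=6): slope 14, span 1
hull edge (i=1, c=6) to (i=4, c=7): slope 1/3, span 3
hull edge (i=4, c=7) to (i=5, c=-5): slope -12, span 1
Factored form: p(x) = -5 ⊗ (x ⊕ (-14)) ⊗ (x ⊕ (-1/3)) ⊗ (x ⊕ (-1/3)) ⊗ (x ⊕ (-1/3)) ⊗ (x ⊕ 12)
Answer: roots = -14 (mult 1), -1/3 (mult 3), 12 (mult 1)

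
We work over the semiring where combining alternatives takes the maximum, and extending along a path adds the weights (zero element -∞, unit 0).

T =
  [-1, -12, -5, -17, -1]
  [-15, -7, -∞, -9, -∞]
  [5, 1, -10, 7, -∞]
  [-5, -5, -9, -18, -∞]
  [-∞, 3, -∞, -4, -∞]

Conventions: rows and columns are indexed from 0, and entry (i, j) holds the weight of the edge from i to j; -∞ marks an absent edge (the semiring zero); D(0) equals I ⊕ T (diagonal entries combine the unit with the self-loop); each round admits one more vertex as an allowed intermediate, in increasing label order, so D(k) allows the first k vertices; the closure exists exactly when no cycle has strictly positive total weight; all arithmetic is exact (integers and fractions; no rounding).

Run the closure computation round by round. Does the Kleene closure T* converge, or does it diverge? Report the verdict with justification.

D(0):
  [0, -12, -5, -17, -1]
  [-15, 0, -∞, -9, -∞]
  [5, 1, 0, 7, -∞]
  [-5, -5, -9, 0, -∞]
  [-∞, 3, -∞, -4, 0]
D(1):
  [0, -12, -5, -17, -1]
  [-15, 0, -20, -9, -16]
  [5, 1, 0, 7, 4]
  [-5, -5, -9, 0, -6]
  [-∞, 3, -∞, -4, 0]
D(2):
  [0, -12, -5, -17, -1]
  [-15, 0, -20, -9, -16]
  [5, 1, 0, 7, 4]
  [-5, -5, -9, 0, -6]
  [-12, 3, -17, -4, 0]
D(3):
  [0, -4, -5, 2, -1]
  [-15, 0, -20, -9, -16]
  [5, 1, 0, 7, 4]
  [-4, -5, -9, 0, -5]
  [-12, 3, -17, -4, 0]
D(4):
  [0, -3, -5, 2, -1]
  [-13, 0, -18, -9, -14]
  [5, 2, 0, 7, 4]
  [-4, -5, -9, 0, -5]
  [-8, 3, -13, -4, 0]
D(5):
  [0, 2, -5, 2, -1]
  [-13, 0, -18, -9, -14]
  [5, 7, 0, 7, 4]
  [-4, -2, -9, 0, -5]
  [-8, 3, -13, -4, 0]
Key observation: every diagonal entry stays at the unit through all rounds, so no improving cycle exists.
Answer: CONVERGES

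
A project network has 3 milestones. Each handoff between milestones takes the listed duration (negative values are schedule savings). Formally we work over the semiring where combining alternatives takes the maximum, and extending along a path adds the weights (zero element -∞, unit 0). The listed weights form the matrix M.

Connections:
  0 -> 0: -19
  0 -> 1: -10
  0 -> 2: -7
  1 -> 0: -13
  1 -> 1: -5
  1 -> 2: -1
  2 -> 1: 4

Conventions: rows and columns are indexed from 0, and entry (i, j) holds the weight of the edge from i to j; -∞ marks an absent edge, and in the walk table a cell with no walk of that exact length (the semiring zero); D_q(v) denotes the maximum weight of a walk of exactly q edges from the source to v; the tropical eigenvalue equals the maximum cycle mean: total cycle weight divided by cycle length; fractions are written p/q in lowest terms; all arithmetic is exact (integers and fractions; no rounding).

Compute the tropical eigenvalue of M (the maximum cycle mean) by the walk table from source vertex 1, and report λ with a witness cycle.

q=0: [-∞, 0, -∞]
q=1: [-13, -5, -1]
q=2: [-18, 3, -6]
q=3: [-10, -2, 2]
Optimal cycle mean attained by: cycle 1->2->1, total (-1) + 4, length 2.
Answer: λ = 3/2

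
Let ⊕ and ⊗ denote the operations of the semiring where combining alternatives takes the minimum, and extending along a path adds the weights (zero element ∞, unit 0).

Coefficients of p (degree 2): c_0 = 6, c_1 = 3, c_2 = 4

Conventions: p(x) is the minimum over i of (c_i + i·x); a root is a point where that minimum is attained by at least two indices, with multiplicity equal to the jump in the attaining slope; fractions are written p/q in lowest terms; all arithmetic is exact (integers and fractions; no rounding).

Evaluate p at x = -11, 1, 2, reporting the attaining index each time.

p(-11) = min(6+0·(-11)=6, 3+1·(-11)=-8, 4+2·(-11)=-18) = -18 (attained by i=2)
p(1) = min(6+0·1=6, 3+1·1=4, 4+2·1=6) = 4 (attained by i=1)
p(2) = min(6+0·2=6, 3+1·2=5, 4+2·2=8) = 5 (attained by i=1)
Answer: p(-11) = -18; p(1) = 4; p(2) = 5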